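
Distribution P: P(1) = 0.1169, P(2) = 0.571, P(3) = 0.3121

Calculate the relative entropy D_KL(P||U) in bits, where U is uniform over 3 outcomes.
0.2370 bits

U(i) = 1/3 for all i

D_KL(P||U) = Σ P(x) log₂(P(x) / (1/3))
           = Σ P(x) log₂(P(x)) + log₂(3)
           = log₂(3) - H(P)

H(P) = -Σ P(x) log₂(P(x)):
  -P(1)·log₂(P(1)) = -(0.1169)·log₂(0.1169) = 0.36200
  -P(2)·log₂(P(2)) = -(0.571)·log₂(0.571) = 0.46162
  -P(3)·log₂(P(3)) = -(0.3121)·log₂(0.3121) = 0.52430
H(P) = 0.36200 + 0.46162 + 0.52430 = 1.34792 bits

log₂(3) = 1.58496 bits

D_KL(P||U) = 1.58496 - 1.34792 = 0.23704 ≈ 0.2370 bits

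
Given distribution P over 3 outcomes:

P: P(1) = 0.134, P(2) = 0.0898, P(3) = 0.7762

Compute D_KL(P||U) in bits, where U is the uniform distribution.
0.6005 bits

U(i) = 1/3 for all i

D_KL(P||U) = Σ P(x) log₂(P(x) / (1/3))
           = Σ P(x) log₂(P(x)) + log₂(3)
           = log₂(3) - H(P)

H(P) = -Σ P(x) log₂(P(x)):
  -P(1)·log₂(P(1)) = -(0.134)·log₂(0.134) = 0.38856
  -P(2)·log₂(P(2)) = -(0.0898)·log₂(0.0898) = 0.31225
  -P(3)·log₂(P(3)) = -(0.7762)·log₂(0.7762) = 0.28370
H(P) = 0.38856 + 0.31225 + 0.28370 = 0.98451 bits

log₂(3) = 1.58496 bits

D_KL(P||U) = 1.58496 - 0.98451 = 0.60045 ≈ 0.6005 bits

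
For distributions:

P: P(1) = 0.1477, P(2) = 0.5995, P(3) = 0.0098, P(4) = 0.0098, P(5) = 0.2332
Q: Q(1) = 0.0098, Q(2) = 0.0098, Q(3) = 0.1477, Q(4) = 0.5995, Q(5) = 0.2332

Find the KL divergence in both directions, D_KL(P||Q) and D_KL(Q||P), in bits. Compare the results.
D_KL(P||Q) = 4.0395 bits, D_KL(Q||P) = 4.0395 bits. The two directions give exactly the same value for this pair.

D_KL(P||Q) = Σ P(x) log₂(P(x)/Q(x))

Computing term by term:
  P(1)·log₂(P(1)/Q(1)) = 0.1477·log₂(0.1477/0.0098) = 0.57806
  P(2)·log₂(P(2)/Q(2)) = 0.5995·log₂(0.5995/0.0098) = 3.55793
  P(3)·log₂(P(3)/Q(3)) = 0.0098·log₂(0.0098/0.1477) = -0.03835
  P(4)·log₂(P(4)/Q(4)) = 0.0098·log₂(0.0098/0.5995) = -0.05816
  P(5)·log₂(P(5)/Q(5)) = 0.2332·log₂(0.2332/0.2332) = 0.00000

D_KL(P||Q) = 0.57806 + 3.55793 - 0.03835 - 0.05816 + 0.00000 = 4.03948 ≈ 4.0395 bits

D_KL(Q||P) = Σ Q(x) log₂(Q(x)/P(x))

Computing term by term:
  Q(1)·log₂(Q(1)/P(1)) = 0.0098·log₂(0.0098/0.1477) = -0.03835
  Q(2)·log₂(Q(2)/P(2)) = 0.0098·log₂(0.0098/0.5995) = -0.05816
  Q(3)·log₂(Q(3)/P(3)) = 0.1477·log₂(0.1477/0.0098) = 0.57806
  Q(4)·log₂(Q(4)/P(4)) = 0.5995·log₂(0.5995/0.0098) = 3.55793
  Q(5)·log₂(Q(5)/P(5)) = 0.2332·log₂(0.2332/0.2332) = 0.00000

D_KL(Q||P) = -0.03835 - 0.05816 + 0.57806 + 3.55793 + 0.00000 = 4.03948 ≈ 4.0395 bits

These ARE equal here. Q is P with outcomes relabeled (Q(1) = P(3), Q(2) = P(4), Q(3) = P(1), Q(4) = P(2)) by a relabeling that is its own inverse, so the two sums contain exactly the same terms in a different order. This is a special case — KL divergence is not symmetric in general: D_KL(P||Q) ≠ D_KL(Q||P) for most P, Q.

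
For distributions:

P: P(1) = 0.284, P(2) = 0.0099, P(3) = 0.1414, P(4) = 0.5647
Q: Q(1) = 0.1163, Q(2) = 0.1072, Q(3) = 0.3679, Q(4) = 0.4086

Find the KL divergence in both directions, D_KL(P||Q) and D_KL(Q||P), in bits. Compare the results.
D_KL(P||Q) = 0.4003 bits, D_KL(Q||P) = 0.5354 bits. D_KL(Q||P) is larger than D_KL(P||Q) by 0.1351 bits; the two directions differ.

D_KL(P||Q) = Σ P(x) log₂(P(x)/Q(x))

Computing term by term:
  P(1)·log₂(P(1)/Q(1)) = 0.284·log₂(0.284/0.1163) = 0.36580
  P(2)·log₂(P(2)/Q(2)) = 0.0099·log₂(0.0099/0.1072) = -0.03402
  P(3)·log₂(P(3)/Q(3)) = 0.1414·log₂(0.1414/0.3679) = -0.19507
  P(4)·log₂(P(4)/Q(4)) = 0.5647·log₂(0.5647/0.4086) = 0.26360

D_KL(P||Q) = 0.36580 - 0.03402 - 0.19507 + 0.26360 = 0.40031 ≈ 0.4003 bits

D_KL(Q||P) = Σ Q(x) log₂(Q(x)/P(x))

Computing term by term:
  Q(1)·log₂(Q(1)/P(1)) = 0.1163·log₂(0.1163/0.284) = -0.14980
  Q(2)·log₂(Q(2)/P(2)) = 0.1072·log₂(0.1072/0.0099) = 0.36842
  Q(3)·log₂(Q(3)/P(3)) = 0.3679·log₂(0.3679/0.1414) = 0.50753
  Q(4)·log₂(Q(4)/P(4)) = 0.4086·log₂(0.4086/0.5647) = -0.19073

D_KL(Q||P) = -0.14980 + 0.36842 + 0.50753 - 0.19073 = 0.53542 ≈ 0.5354 bits

These are NOT equal (difference: 0.1351 bits). KL divergence is asymmetric: D_KL(P||Q) ≠ D_KL(Q||P) in general.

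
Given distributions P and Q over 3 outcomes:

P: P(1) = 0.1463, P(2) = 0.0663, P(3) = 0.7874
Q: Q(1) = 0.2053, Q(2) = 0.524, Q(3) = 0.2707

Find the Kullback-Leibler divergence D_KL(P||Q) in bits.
0.9437 bits

D_KL(P||Q) = Σ P(x) log₂(P(x)/Q(x))

Computing term by term:
  P(1)·log₂(P(1)/Q(1)) = 0.1463·log₂(0.1463/0.2053) = -0.07151
  P(2)·log₂(P(2)/Q(2)) = 0.0663·log₂(0.0663/0.524) = -0.19774
  P(3)·log₂(P(3)/Q(3)) = 0.7874·log₂(0.7874/0.2707) = 1.21291

D_KL(P||Q) = -0.07151 - 0.19774 + 1.21291 = 0.94366 ≈ 0.9437 bits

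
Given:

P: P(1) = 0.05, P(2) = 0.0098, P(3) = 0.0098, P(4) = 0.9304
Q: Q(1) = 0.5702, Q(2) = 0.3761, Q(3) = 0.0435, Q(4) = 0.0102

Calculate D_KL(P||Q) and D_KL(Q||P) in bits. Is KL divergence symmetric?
D_KL(P||Q) = 5.8098 bits, D_KL(Q||P) = 4.0085 bits. No, KL divergence is not symmetric.

D_KL(P||Q) = Σ P(x) log₂(P(x)/Q(x))

Computing term by term:
  P(1)·log₂(P(1)/Q(1)) = 0.05·log₂(0.05/0.5702) = -0.17557
  P(2)·log₂(P(2)/Q(2)) = 0.0098·log₂(0.0098/0.3761) = -0.05157
  P(3)·log₂(P(3)/Q(3)) = 0.0098·log₂(0.0098/0.0435) = -0.02107
  P(4)·log₂(P(4)/Q(4)) = 0.9304·log₂(0.9304/0.0102) = 6.05803

D_KL(P||Q) = -0.17557 - 0.05157 - 0.02107 + 6.05803 = 5.80982 ≈ 5.8098 bits

D_KL(Q||P) = Σ Q(x) log₂(Q(x)/P(x))

Computing term by term:
  Q(1)·log₂(Q(1)/P(1)) = 0.5702·log₂(0.5702/0.05) = 2.00224
  Q(2)·log₂(Q(2)/P(2)) = 0.3761·log₂(0.3761/0.0098) = 1.97911
  Q(3)·log₂(Q(3)/P(3)) = 0.0435·log₂(0.0435/0.0098) = 0.09353
  Q(4)·log₂(Q(4)/P(4)) = 0.0102·log₂(0.0102/0.9304) = -0.06641

D_KL(Q||P) = 2.00224 + 1.97911 + 0.09353 - 0.06641 = 4.00847 ≈ 4.0085 bits

These are NOT equal (difference: 1.8013 bits). KL divergence is asymmetric: D_KL(P||Q) ≠ D_KL(Q||P) in general.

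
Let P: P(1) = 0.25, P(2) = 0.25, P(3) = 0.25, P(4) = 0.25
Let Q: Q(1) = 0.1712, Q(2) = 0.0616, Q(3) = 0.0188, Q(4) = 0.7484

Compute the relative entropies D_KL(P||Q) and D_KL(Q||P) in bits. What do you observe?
D_KL(P||Q) = 1.1796 bits, D_KL(Q||P) = 0.8957 bits. The two directions give different values (D_KL(P||Q) exceeds D_KL(Q||P) by 0.2839 bits): KL divergence is asymmetric.

D_KL(P||Q) = Σ P(x) log₂(P(x)/Q(x))

Computing term by term:
  P(1)·log₂(P(1)/Q(1)) = 0.25·log₂(0.25/0.1712) = 0.13656
  P(2)·log₂(P(2)/Q(2)) = 0.25·log₂(0.25/0.0616) = 0.50523
  P(3)·log₂(P(3)/Q(3)) = 0.25·log₂(0.25/0.0188) = 0.93328
  P(4)·log₂(P(4)/Q(4)) = 0.25·log₂(0.25/0.7484) = -0.39547

D_KL(P||Q) = 0.13656 + 0.50523 + 0.93328 - 0.39547 = 1.17960 ≈ 1.1796 bits

D_KL(Q||P) = Σ Q(x) log₂(Q(x)/P(x))

Computing term by term:
  Q(1)·log₂(Q(1)/P(1)) = 0.1712·log₂(0.1712/0.25) = -0.09352
  Q(2)·log₂(Q(2)/P(2)) = 0.0616·log₂(0.0616/0.25) = -0.12449
  Q(3)·log₂(Q(3)/P(3)) = 0.0188·log₂(0.0188/0.25) = -0.07018
  Q(4)·log₂(Q(4)/P(4)) = 0.7484·log₂(0.7484/0.25) = 1.18388

D_KL(Q||P) = -0.09352 - 0.12449 - 0.07018 + 1.18388 = 0.89569 ≈ 0.8957 bits

These are NOT equal (difference: 0.2839 bits). KL divergence is asymmetric: D_KL(P||Q) ≠ D_KL(Q||P) in general.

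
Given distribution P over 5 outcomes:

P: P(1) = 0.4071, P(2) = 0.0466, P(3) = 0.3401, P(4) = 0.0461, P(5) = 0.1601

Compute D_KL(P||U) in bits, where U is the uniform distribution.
0.4310 bits

U(i) = 1/5 for all i

D_KL(P||U) = Σ P(x) log₂(P(x) / (1/5))
           = Σ P(x) log₂(P(x)) + log₂(5)
           = log₂(5) - H(P)

H(P) = -Σ P(x) log₂(P(x)):
  -P(1)·log₂(P(1)) = -(0.4071)·log₂(0.4071) = 0.52782
  -P(2)·log₂(P(2)) = -(0.0466)·log₂(0.0466) = 0.20614
  -P(3)·log₂(P(3)) = -(0.3401)·log₂(0.3401) = 0.52919
  -P(4)·log₂(P(4)) = -(0.0461)·log₂(0.0461) = 0.20464
  -P(5)·log₂(P(5)) = -(0.1601)·log₂(0.1601) = 0.42314
H(P) = 0.52782 + 0.20614 + 0.52919 + 0.20464 + 0.42314 = 1.89093 bits

log₂(5) = 2.32193 bits

D_KL(P||U) = 2.32193 - 1.89093 = 0.43100 ≈ 0.4310 bits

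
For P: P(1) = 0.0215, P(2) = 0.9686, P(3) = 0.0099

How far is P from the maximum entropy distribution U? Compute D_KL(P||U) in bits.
1.3554 bits

U(i) = 1/3 for all i

D_KL(P||U) = Σ P(x) log₂(P(x) / (1/3))
           = Σ P(x) log₂(P(x)) + log₂(3)
           = log₂(3) - H(P)

H(P) = -Σ P(x) log₂(P(x)):
  -P(1)·log₂(P(1)) = -(0.0215)·log₂(0.0215) = 0.11910
  -P(2)·log₂(P(2)) = -(0.9686)·log₂(0.9686) = 0.04458
  -P(3)·log₂(P(3)) = -(0.0099)·log₂(0.0099) = 0.06592
H(P) = 0.11910 + 0.04458 + 0.06592 = 0.22960 bits

log₂(3) = 1.58496 bits

D_KL(P||U) = 1.58496 - 0.22960 = 1.35536 ≈ 1.3554 bits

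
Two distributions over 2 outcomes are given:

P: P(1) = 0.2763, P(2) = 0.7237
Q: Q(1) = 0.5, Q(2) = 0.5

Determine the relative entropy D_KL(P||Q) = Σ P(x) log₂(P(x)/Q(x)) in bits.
0.1496 bits

D_KL(P||Q) = Σ P(x) log₂(P(x)/Q(x))

Computing term by term:
  P(1)·log₂(P(1)/Q(1)) = 0.2763·log₂(0.2763/0.5) = -0.23643
  P(2)·log₂(P(2)/Q(2)) = 0.7237·log₂(0.7237/0.5) = 0.38607

D_KL(P||Q) = -0.23643 + 0.38607 = 0.14964 ≈ 0.1496 bits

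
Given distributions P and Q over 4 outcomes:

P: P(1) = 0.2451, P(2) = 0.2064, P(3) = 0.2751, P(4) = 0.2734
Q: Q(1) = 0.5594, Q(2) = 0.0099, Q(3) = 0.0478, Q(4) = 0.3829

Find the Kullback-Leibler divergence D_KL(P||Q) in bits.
1.1744 bits

D_KL(P||Q) = Σ P(x) log₂(P(x)/Q(x))

Computing term by term:
  P(1)·log₂(P(1)/Q(1)) = 0.2451·log₂(0.2451/0.5594) = -0.29179
  P(2)·log₂(P(2)/Q(2)) = 0.2064·log₂(0.2064/0.0099) = 0.90442
  P(3)·log₂(P(3)/Q(3)) = 0.2751·log₂(0.2751/0.0478) = 0.69459
  P(4)·log₂(P(4)/Q(4)) = 0.2734·log₂(0.2734/0.3829) = -0.13286

D_KL(P||Q) = -0.29179 + 0.90442 + 0.69459 - 0.13286 = 1.17436 ≈ 1.1744 bits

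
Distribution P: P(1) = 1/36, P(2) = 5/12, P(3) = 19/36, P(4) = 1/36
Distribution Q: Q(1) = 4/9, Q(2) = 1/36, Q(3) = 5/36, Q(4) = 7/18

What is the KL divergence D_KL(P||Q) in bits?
2.4275 bits

D_KL(P||Q) = Σ P(x) log₂(P(x)/Q(x))

Computing term by term:
  P(1)·log₂(P(1)/Q(1)) = (1/36)·log₂((1/36)/(4/9)) = -0.11111
  P(2)·log₂(P(2)/Q(2)) = (5/12)·log₂((5/12)/(1/36)) = 1.62787
  P(3)·log₂(P(3)/Q(3)) = (19/36)·log₂((19/36)/(5/36)) = 1.01650
  P(4)·log₂(P(4)/Q(4)) = (1/36)·log₂((1/36)/(7/18)) = -0.10576

D_KL(P||Q) = -0.11111 + 1.62787 + 1.01650 - 0.10576 = 2.42750 ≈ 2.4275 bits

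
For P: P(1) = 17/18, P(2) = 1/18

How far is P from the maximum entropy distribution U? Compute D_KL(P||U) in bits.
0.6905 bits

U(i) = 1/2 for all i

D_KL(P||U) = Σ P(x) log₂(P(x) / (1/2))
           = Σ P(x) log₂(P(x)) + log₂(2)
           = log₂(2) - H(P)

H(P) = -Σ P(x) log₂(P(x)):
  -P(1)·log₂(P(1)) = -(17/18)·log₂(17/18) = 0.07788
  -P(2)·log₂(P(2)) = -(1/18)·log₂(1/18) = 0.23166
H(P) = 0.07788 + 0.23166 = 0.30954 bits

log₂(2) = 1.00000 bits

D_KL(P||U) = 1.00000 - 0.30954 = 0.69046 ≈ 0.6905 bits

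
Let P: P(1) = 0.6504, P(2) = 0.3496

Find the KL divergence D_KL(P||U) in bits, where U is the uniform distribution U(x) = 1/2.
0.0663 bits

U(i) = 1/2 for all i

D_KL(P||U) = Σ P(x) log₂(P(x) / (1/2))
           = Σ P(x) log₂(P(x)) + log₂(2)
           = log₂(2) - H(P)

H(P) = -Σ P(x) log₂(P(x)):
  -P(1)·log₂(P(1)) = -(0.6504)·log₂(0.6504) = 0.40364
  -P(2)·log₂(P(2)) = -(0.3496)·log₂(0.3496) = 0.53007
H(P) = 0.40364 + 0.53007 = 0.93371 bits

log₂(2) = 1.00000 bits

D_KL(P||U) = 1.00000 - 0.93371 = 0.06629 ≈ 0.0663 bits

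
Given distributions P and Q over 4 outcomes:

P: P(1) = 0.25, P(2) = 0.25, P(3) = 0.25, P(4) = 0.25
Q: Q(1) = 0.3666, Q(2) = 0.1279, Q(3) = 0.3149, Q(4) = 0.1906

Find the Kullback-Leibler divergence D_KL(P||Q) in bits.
0.1183 bits

D_KL(P||Q) = Σ P(x) log₂(P(x)/Q(x))

Computing term by term:
  P(1)·log₂(P(1)/Q(1)) = 0.25·log₂(0.25/0.3666) = -0.13807
  P(2)·log₂(P(2)/Q(2)) = 0.25·log₂(0.25/0.1279) = 0.24173
  P(3)·log₂(P(3)/Q(3)) = 0.25·log₂(0.25/0.3149) = -0.08324
  P(4)·log₂(P(4)/Q(4)) = 0.25·log₂(0.25/0.1906) = 0.09784

D_KL(P||Q) = -0.13807 + 0.24173 - 0.08324 + 0.09784 = 0.11826 ≈ 0.1183 bits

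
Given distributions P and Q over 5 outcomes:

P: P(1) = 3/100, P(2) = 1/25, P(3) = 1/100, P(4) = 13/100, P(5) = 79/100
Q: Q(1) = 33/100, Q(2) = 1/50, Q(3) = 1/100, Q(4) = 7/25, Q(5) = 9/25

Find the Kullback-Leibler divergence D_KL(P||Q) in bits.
0.6881 bits

D_KL(P||Q) = Σ P(x) log₂(P(x)/Q(x))

Computing term by term:
  P(1)·log₂(P(1)/Q(1)) = (3/100)·log₂((3/100)/(33/100)) = -0.10378
  P(2)·log₂(P(2)/Q(2)) = (1/25)·log₂((1/25)/(1/50)) = 0.04000
  P(3)·log₂(P(3)/Q(3)) = (1/100)·log₂((1/100)/(1/100)) = 0.00000
  P(4)·log₂(P(4)/Q(4)) = (13/100)·log₂((13/100)/(7/25)) = -0.14390
  P(5)·log₂(P(5)/Q(5)) = (79/100)·log₂((79/100)/(9/25)) = 0.89575

D_KL(P||Q) = -0.10378 + 0.04000 + 0.00000 - 0.14390 + 0.89575 = 0.68807 ≈ 0.6881 bits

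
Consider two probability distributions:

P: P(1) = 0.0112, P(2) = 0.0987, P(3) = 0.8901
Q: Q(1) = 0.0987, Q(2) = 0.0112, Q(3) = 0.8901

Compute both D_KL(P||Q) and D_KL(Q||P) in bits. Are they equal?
D_KL(P||Q) = 0.2747 bits, D_KL(Q||P) = 0.2747 bits. Yes, in this case they are equal (although KL divergence is not symmetric in general).

D_KL(P||Q) = Σ P(x) log₂(P(x)/Q(x))

Computing term by term:
  P(1)·log₂(P(1)/Q(1)) = 0.0112·log₂(0.0112/0.0987) = -0.03516
  P(2)·log₂(P(2)/Q(2)) = 0.0987·log₂(0.0987/0.0112) = 0.30987
  P(3)·log₂(P(3)/Q(3)) = 0.8901·log₂(0.8901/0.8901) = 0.00000

D_KL(P||Q) = -0.03516 + 0.30987 + 0.00000 = 0.27471 ≈ 0.2747 bits

D_KL(Q||P) = Σ Q(x) log₂(Q(x)/P(x))

Computing term by term:
  Q(1)·log₂(Q(1)/P(1)) = 0.0987·log₂(0.0987/0.0112) = 0.30987
  Q(2)·log₂(Q(2)/P(2)) = 0.0112·log₂(0.0112/0.0987) = -0.03516
  Q(3)·log₂(Q(3)/P(3)) = 0.8901·log₂(0.8901/0.8901) = 0.00000

D_KL(Q||P) = 0.30987 - 0.03516 + 0.00000 = 0.27471 ≈ 0.2747 bits

These ARE equal here. Q is P with outcomes relabeled (Q(1) = P(2), Q(2) = P(1)) by a relabeling that is its own inverse, so the two sums contain exactly the same terms in a different order. This is a special case — KL divergence is not symmetric in general: D_KL(P||Q) ≠ D_KL(Q||P) for most P, Q.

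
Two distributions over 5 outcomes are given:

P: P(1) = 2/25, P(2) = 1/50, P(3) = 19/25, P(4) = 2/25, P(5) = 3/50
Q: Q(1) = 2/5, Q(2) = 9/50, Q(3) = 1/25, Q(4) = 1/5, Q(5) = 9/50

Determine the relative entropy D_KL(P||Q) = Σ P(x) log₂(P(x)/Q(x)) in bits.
2.7784 bits

D_KL(P||Q) = Σ P(x) log₂(P(x)/Q(x))

Computing term by term:
  P(1)·log₂(P(1)/Q(1)) = (2/25)·log₂((2/25)/(2/5)) = -0.18575
  P(2)·log₂(P(2)/Q(2)) = (1/50)·log₂((1/50)/(9/50)) = -0.06340
  P(3)·log₂(P(3)/Q(3)) = (19/25)·log₂((19/25)/(1/25)) = 3.22842
  P(4)·log₂(P(4)/Q(4)) = (2/25)·log₂((2/25)/(1/5)) = -0.10575
  P(5)·log₂(P(5)/Q(5)) = (3/50)·log₂((3/50)/(9/50)) = -0.09510

D_KL(P||Q) = -0.18575 - 0.06340 + 3.22842 - 0.10575 - 0.09510 = 2.77842 ≈ 2.7784 bits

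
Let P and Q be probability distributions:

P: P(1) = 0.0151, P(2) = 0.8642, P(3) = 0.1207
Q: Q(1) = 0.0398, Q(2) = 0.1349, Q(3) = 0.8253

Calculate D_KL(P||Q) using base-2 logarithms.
1.9597 bits

D_KL(P||Q) = Σ P(x) log₂(P(x)/Q(x))

Computing term by term:
  P(1)·log₂(P(1)/Q(1)) = 0.0151·log₂(0.0151/0.0398) = -0.02111
  P(2)·log₂(P(2)/Q(2)) = 0.8642·log₂(0.8642/0.1349) = 2.31560
  P(3)·log₂(P(3)/Q(3)) = 0.1207·log₂(0.1207/0.8253) = -0.33476

D_KL(P||Q) = -0.02111 + 2.31560 - 0.33476 = 1.95973 ≈ 1.9597 bits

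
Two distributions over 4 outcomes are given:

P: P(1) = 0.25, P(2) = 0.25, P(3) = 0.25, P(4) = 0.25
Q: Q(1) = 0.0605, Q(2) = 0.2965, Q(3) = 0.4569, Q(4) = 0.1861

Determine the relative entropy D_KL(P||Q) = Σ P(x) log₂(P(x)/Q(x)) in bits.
0.3392 bits

D_KL(P||Q) = Σ P(x) log₂(P(x)/Q(x))

Computing term by term:
  P(1)·log₂(P(1)/Q(1)) = 0.25·log₂(0.25/0.0605) = 0.51173
  P(2)·log₂(P(2)/Q(2)) = 0.25·log₂(0.25/0.2965) = -0.06153
  P(3)·log₂(P(3)/Q(3)) = 0.25·log₂(0.25/0.4569) = -0.21749
  P(4)·log₂(P(4)/Q(4)) = 0.25·log₂(0.25/0.1861) = 0.10646

D_KL(P||Q) = 0.51173 - 0.06153 - 0.21749 + 0.10646 = 0.33917 ≈ 0.3392 bits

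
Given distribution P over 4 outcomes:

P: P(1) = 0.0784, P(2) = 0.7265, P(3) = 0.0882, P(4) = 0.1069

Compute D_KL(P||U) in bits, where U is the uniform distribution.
0.7234 bits

U(i) = 1/4 for all i

D_KL(P||U) = Σ P(x) log₂(P(x) / (1/4))
           = Σ P(x) log₂(P(x)) + log₂(4)
           = log₂(4) - H(P)

H(P) = -Σ P(x) log₂(P(x)):
  -P(1)·log₂(P(1)) = -(0.0784)·log₂(0.0784) = 0.28796
  -P(2)·log₂(P(2)) = -(0.7265)·log₂(0.7265) = 0.33489
  -P(3)·log₂(P(3)) = -(0.0882)·log₂(0.0882) = 0.30897
  -P(4)·log₂(P(4)) = -(0.1069)·log₂(0.1069) = 0.34482
H(P) = 0.28796 + 0.33489 + 0.30897 + 0.34482 = 1.27664 bits

log₂(4) = 2.00000 bits

D_KL(P||U) = 2.00000 - 1.27664 = 0.72336 ≈ 0.7234 bits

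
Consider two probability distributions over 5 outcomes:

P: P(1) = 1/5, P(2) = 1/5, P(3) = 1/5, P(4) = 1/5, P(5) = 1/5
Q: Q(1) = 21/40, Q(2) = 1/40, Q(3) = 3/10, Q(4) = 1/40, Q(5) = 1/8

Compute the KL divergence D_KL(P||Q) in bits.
0.9402 bits

D_KL(P||Q) = Σ P(x) log₂(P(x)/Q(x))

Computing term by term:
  P(1)·log₂(P(1)/Q(1)) = (1/5)·log₂((1/5)/(21/40)) = -0.27846
  P(2)·log₂(P(2)/Q(2)) = (1/5)·log₂((1/5)/(1/40)) = 0.60000
  P(3)·log₂(P(3)/Q(3)) = (1/5)·log₂((1/5)/(3/10)) = -0.11699
  P(4)·log₂(P(4)/Q(4)) = (1/5)·log₂((1/5)/(1/40)) = 0.60000
  P(5)·log₂(P(5)/Q(5)) = (1/5)·log₂((1/5)/(1/8)) = 0.13561

D_KL(P||Q) = -0.27846 + 0.60000 - 0.11699 + 0.60000 + 0.13561 = 0.94016 ≈ 0.9402 bits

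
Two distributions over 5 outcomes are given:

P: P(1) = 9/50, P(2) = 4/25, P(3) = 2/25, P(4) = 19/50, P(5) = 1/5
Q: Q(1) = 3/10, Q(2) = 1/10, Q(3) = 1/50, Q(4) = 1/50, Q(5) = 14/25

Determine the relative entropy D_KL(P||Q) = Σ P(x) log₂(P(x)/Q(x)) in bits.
1.4530 bits

D_KL(P||Q) = Σ P(x) log₂(P(x)/Q(x))

Computing term by term:
  P(1)·log₂(P(1)/Q(1)) = (9/50)·log₂((9/50)/(3/10)) = -0.13265
  P(2)·log₂(P(2)/Q(2)) = (4/25)·log₂((4/25)/(1/10)) = 0.10849
  P(3)·log₂(P(3)/Q(3)) = (2/25)·log₂((2/25)/(1/50)) = 0.16000
  P(4)·log₂(P(4)/Q(4)) = (19/50)·log₂((19/50)/(1/50)) = 1.61421
  P(5)·log₂(P(5)/Q(5)) = (1/5)·log₂((1/5)/(14/25)) = -0.29709

D_KL(P||Q) = -0.13265 + 0.10849 + 0.16000 + 1.61421 - 0.29709 = 1.45296 ≈ 1.4530 bits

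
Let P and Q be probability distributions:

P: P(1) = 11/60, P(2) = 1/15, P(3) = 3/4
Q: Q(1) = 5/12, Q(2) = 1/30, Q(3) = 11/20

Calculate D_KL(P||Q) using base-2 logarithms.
0.1851 bits

D_KL(P||Q) = Σ P(x) log₂(P(x)/Q(x))

Computing term by term:
  P(1)·log₂(P(1)/Q(1)) = (11/60)·log₂((11/60)/(5/12)) = -0.21714
  P(2)·log₂(P(2)/Q(2)) = (1/15)·log₂((1/15)/(1/30)) = 0.06667
  P(3)·log₂(P(3)/Q(3)) = (3/4)·log₂((3/4)/(11/20)) = 0.33559

D_KL(P||Q) = -0.21714 + 0.06667 + 0.33559 = 0.18512 ≈ 0.1851 bits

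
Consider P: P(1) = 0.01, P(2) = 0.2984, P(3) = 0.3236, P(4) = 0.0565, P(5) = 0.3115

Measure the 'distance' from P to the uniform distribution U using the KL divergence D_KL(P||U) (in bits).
0.4498 bits

U(i) = 1/5 for all i

D_KL(P||U) = Σ P(x) log₂(P(x) / (1/5))
           = Σ P(x) log₂(P(x)) + log₂(5)
           = log₂(5) - H(P)

H(P) = -Σ P(x) log₂(P(x)):
  -P(1)·log₂(P(1)) = -(0.01)·log₂(0.01) = 0.06644
  -P(2)·log₂(P(2)) = -(0.2984)·log₂(0.2984) = 0.52061
  -P(3)·log₂(P(3)) = -(0.3236)·log₂(0.3236) = 0.52673
  -P(4)·log₂(P(4)) = -(0.0565)·log₂(0.0565) = 0.23423
  -P(5)·log₂(P(5)) = -(0.3115)·log₂(0.3115) = 0.52416
H(P) = 0.06644 + 0.52061 + 0.52673 + 0.23423 + 0.52416 = 1.87217 bits

log₂(5) = 2.32193 bits

D_KL(P||U) = 2.32193 - 1.87217 = 0.44976 ≈ 0.4498 bits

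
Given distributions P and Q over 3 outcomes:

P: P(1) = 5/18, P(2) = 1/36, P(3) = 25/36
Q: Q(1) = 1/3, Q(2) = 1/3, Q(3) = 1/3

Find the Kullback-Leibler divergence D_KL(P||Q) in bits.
0.5627 bits

D_KL(P||Q) = Σ P(x) log₂(P(x)/Q(x))

Computing term by term:
  P(1)·log₂(P(1)/Q(1)) = (5/18)·log₂((5/18)/(1/3)) = -0.07307
  P(2)·log₂(P(2)/Q(2)) = (1/36)·log₂((1/36)/(1/3)) = -0.09958
  P(3)·log₂(P(3)/Q(3)) = (25/36)·log₂((25/36)/(1/3)) = 0.73534

D_KL(P||Q) = -0.07307 - 0.09958 + 0.73534 = 0.56269 ≈ 0.5627 bits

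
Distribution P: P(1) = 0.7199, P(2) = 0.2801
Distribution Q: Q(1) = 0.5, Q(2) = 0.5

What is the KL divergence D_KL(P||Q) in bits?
0.1444 bits

D_KL(P||Q) = Σ P(x) log₂(P(x)/Q(x))

Computing term by term:
  P(1)·log₂(P(1)/Q(1)) = 0.7199·log₂(0.7199/0.5) = 0.37857
  P(2)·log₂(P(2)/Q(2)) = 0.2801·log₂(0.2801/0.5) = -0.23416

D_KL(P||Q) = 0.37857 - 0.23416 = 0.14441 ≈ 0.1444 bits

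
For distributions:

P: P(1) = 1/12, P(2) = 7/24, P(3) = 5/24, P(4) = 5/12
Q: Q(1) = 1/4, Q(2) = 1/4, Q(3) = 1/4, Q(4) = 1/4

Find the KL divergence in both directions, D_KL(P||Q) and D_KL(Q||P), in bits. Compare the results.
D_KL(P||Q) = 0.1851 bits, D_KL(Q||P) = 0.2222 bits. D_KL(Q||P) is larger than D_KL(P||Q) by 0.0371 bits; the two directions differ.

D_KL(P||Q) = Σ P(x) log₂(P(x)/Q(x))

Computing term by term:
  P(1)·log₂(P(1)/Q(1)) = (1/12)·log₂((1/12)/(1/4)) = -0.13208
  P(2)·log₂(P(2)/Q(2)) = (7/24)·log₂((7/24)/(1/4)) = 0.06486
  P(3)·log₂(P(3)/Q(3)) = (5/24)·log₂((5/24)/(1/4)) = -0.05480
  P(4)·log₂(P(4)/Q(4)) = (5/12)·log₂((5/12)/(1/4)) = 0.30707

D_KL(P||Q) = -0.13208 + 0.06486 - 0.05480 + 0.30707 = 0.18505 ≈ 0.1851 bits

D_KL(Q||P) = Σ Q(x) log₂(Q(x)/P(x))

Computing term by term:
  Q(1)·log₂(Q(1)/P(1)) = (1/4)·log₂((1/4)/(1/12)) = 0.39624
  Q(2)·log₂(Q(2)/P(2)) = (1/4)·log₂((1/4)/(7/24)) = -0.05560
  Q(3)·log₂(Q(3)/P(3)) = (1/4)·log₂((1/4)/(5/24)) = 0.06576
  Q(4)·log₂(Q(4)/P(4)) = (1/4)·log₂((1/4)/(5/12)) = -0.18424

D_KL(Q||P) = 0.39624 - 0.05560 + 0.06576 - 0.18424 = 0.22216 ≈ 0.2222 bits

These are NOT equal (difference: 0.0371 bits). KL divergence is asymmetric: D_KL(P||Q) ≠ D_KL(Q||P) in general.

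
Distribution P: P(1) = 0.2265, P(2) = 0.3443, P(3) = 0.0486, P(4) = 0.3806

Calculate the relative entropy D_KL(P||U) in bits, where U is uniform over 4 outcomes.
0.2427 bits

U(i) = 1/4 for all i

D_KL(P||U) = Σ P(x) log₂(P(x) / (1/4))
           = Σ P(x) log₂(P(x)) + log₂(4)
           = log₂(4) - H(P)

H(P) = -Σ P(x) log₂(P(x)):
  -P(1)·log₂(P(1)) = -(0.2265)·log₂(0.2265) = 0.48526
  -P(2)·log₂(P(2)) = -(0.3443)·log₂(0.3443) = 0.52962
  -P(3)·log₂(P(3)) = -(0.0486)·log₂(0.0486) = 0.21204
  -P(4)·log₂(P(4)) = -(0.3806)·log₂(0.3806) = 0.53042
H(P) = 0.48526 + 0.52962 + 0.21204 + 0.53042 = 1.75734 bits

log₂(4) = 2.00000 bits

D_KL(P||U) = 2.00000 - 1.75734 = 0.24266 ≈ 0.2427 bits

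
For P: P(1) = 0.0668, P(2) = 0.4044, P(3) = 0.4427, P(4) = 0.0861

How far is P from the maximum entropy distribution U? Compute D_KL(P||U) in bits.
0.3860 bits

U(i) = 1/4 for all i

D_KL(P||U) = Σ P(x) log₂(P(x) / (1/4))
           = Σ P(x) log₂(P(x)) + log₂(4)
           = log₂(4) - H(P)

H(P) = -Σ P(x) log₂(P(x)):
  -P(1)·log₂(P(1)) = -(0.0668)·log₂(0.0668) = 0.26079
  -P(2)·log₂(P(2)) = -(0.4044)·log₂(0.4044) = 0.52821
  -P(3)·log₂(P(3)) = -(0.4427)·log₂(0.4427) = 0.52044
  -P(4)·log₂(P(4)) = -(0.0861)·log₂(0.0861) = 0.30461
H(P) = 0.26079 + 0.52821 + 0.52044 + 0.30461 = 1.61405 bits

log₂(4) = 2.00000 bits

D_KL(P||U) = 2.00000 - 1.61405 = 0.38595 ≈ 0.3860 bits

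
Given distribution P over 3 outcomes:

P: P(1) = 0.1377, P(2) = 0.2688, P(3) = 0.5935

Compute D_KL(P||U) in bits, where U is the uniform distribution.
0.2349 bits

U(i) = 1/3 for all i

D_KL(P||U) = Σ P(x) log₂(P(x) / (1/3))
           = Σ P(x) log₂(P(x)) + log₂(3)
           = log₂(3) - H(P)

H(P) = -Σ P(x) log₂(P(x)):
  -P(1)·log₂(P(1)) = -(0.1377)·log₂(0.1377) = 0.39388
  -P(2)·log₂(P(2)) = -(0.2688)·log₂(0.2688) = 0.50948
  -P(3)·log₂(P(3)) = -(0.5935)·log₂(0.5935) = 0.44672
H(P) = 0.39388 + 0.50948 + 0.44672 = 1.35008 bits

log₂(3) = 1.58496 bits

D_KL(P||U) = 1.58496 - 1.35008 = 0.23488 ≈ 0.2349 bits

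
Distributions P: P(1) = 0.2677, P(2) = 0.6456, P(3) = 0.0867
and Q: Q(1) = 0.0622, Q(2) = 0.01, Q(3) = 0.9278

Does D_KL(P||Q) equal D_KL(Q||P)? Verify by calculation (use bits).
D_KL(P||Q) = 4.1489 bits, D_KL(Q||P) = 2.9817 bits. No — D_KL(P||Q) ≠ D_KL(Q||P) for this pair.

D_KL(P||Q) = Σ P(x) log₂(P(x)/Q(x))

Computing term by term:
  P(1)·log₂(P(1)/Q(1)) = 0.2677·log₂(0.2677/0.0622) = 0.56368
  P(2)·log₂(P(2)/Q(2)) = 0.6456·log₂(0.6456/0.01) = 3.88171
  P(3)·log₂(P(3)/Q(3)) = 0.0867·log₂(0.0867/0.9278) = -0.29649

D_KL(P||Q) = 0.56368 + 3.88171 - 0.29649 = 4.14890 ≈ 4.1489 bits

D_KL(Q||P) = Σ Q(x) log₂(Q(x)/P(x))

Computing term by term:
  Q(1)·log₂(Q(1)/P(1)) = 0.0622·log₂(0.0622/0.2677) = -0.13097
  Q(2)·log₂(Q(2)/P(2)) = 0.01·log₂(0.01/0.6456) = -0.06013
  Q(3)·log₂(Q(3)/P(3)) = 0.9278·log₂(0.9278/0.0867) = 3.17281

D_KL(Q||P) = -0.13097 - 0.06013 + 3.17281 = 2.98171 ≈ 2.9817 bits

These are NOT equal (difference: 1.1672 bits). KL divergence is asymmetric: D_KL(P||Q) ≠ D_KL(Q||P) in general.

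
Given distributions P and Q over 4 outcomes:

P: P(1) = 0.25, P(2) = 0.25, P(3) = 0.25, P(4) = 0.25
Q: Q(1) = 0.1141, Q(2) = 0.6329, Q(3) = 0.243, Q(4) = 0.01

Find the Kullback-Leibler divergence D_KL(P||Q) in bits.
1.1191 bits

D_KL(P||Q) = Σ P(x) log₂(P(x)/Q(x))

Computing term by term:
  P(1)·log₂(P(1)/Q(1)) = 0.25·log₂(0.25/0.1141) = 0.28291
  P(2)·log₂(P(2)/Q(2)) = 0.25·log₂(0.25/0.6329) = -0.33501
  P(3)·log₂(P(3)/Q(3)) = 0.25·log₂(0.25/0.243) = 0.01024
  P(4)·log₂(P(4)/Q(4)) = 0.25·log₂(0.25/0.01) = 1.16096

D_KL(P||Q) = 0.28291 - 0.33501 + 0.01024 + 1.16096 = 1.11910 ≈ 1.1191 bits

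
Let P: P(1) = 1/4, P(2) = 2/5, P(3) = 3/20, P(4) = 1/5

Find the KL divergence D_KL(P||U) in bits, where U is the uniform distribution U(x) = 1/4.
0.0963 bits

U(i) = 1/4 for all i

D_KL(P||U) = Σ P(x) log₂(P(x) / (1/4))
           = Σ P(x) log₂(P(x)) + log₂(4)
           = log₂(4) - H(P)

H(P) = -Σ P(x) log₂(P(x)):
  -P(1)·log₂(P(1)) = -(1/4)·log₂(1/4) = 0.50000
  -P(2)·log₂(P(2)) = -(2/5)·log₂(2/5) = 0.52877
  -P(3)·log₂(P(3)) = -(3/20)·log₂(3/20) = 0.41054
  -P(4)·log₂(P(4)) = -(1/5)·log₂(1/5) = 0.46439
H(P) = 0.50000 + 0.52877 + 0.41054 + 0.46439 = 1.90370 bits

log₂(4) = 2.00000 bits

D_KL(P||U) = 2.00000 - 1.90370 = 0.09630 ≈ 0.0963 bits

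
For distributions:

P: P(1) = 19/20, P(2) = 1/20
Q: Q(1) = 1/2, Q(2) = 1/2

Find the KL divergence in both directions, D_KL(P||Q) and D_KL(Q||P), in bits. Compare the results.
D_KL(P||Q) = 0.7136 bits, D_KL(Q||P) = 1.1980 bits. D_KL(Q||P) is larger than D_KL(P||Q) by 0.4844 bits; the two directions differ.

D_KL(P||Q) = Σ P(x) log₂(P(x)/Q(x))

Computing term by term:
  P(1)·log₂(P(1)/Q(1)) = (19/20)·log₂((19/20)/(1/2)) = 0.87970
  P(2)·log₂(P(2)/Q(2)) = (1/20)·log₂((1/20)/(1/2)) = -0.16610

D_KL(P||Q) = 0.87970 - 0.16610 = 0.71360 ≈ 0.7136 bits

D_KL(Q||P) = Σ Q(x) log₂(Q(x)/P(x))

Computing term by term:
  Q(1)·log₂(Q(1)/P(1)) = (1/2)·log₂((1/2)/(19/20)) = -0.46300
  Q(2)·log₂(Q(2)/P(2)) = (1/2)·log₂((1/2)/(1/20)) = 1.66096

D_KL(Q||P) = -0.46300 + 1.66096 = 1.19796 ≈ 1.1980 bits

These are NOT equal (difference: 0.4844 bits). KL divergence is asymmetric: D_KL(P||Q) ≠ D_KL(Q||P) in general.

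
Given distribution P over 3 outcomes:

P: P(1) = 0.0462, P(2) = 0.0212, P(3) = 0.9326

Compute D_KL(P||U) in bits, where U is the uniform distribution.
1.1683 bits

U(i) = 1/3 for all i

D_KL(P||U) = Σ P(x) log₂(P(x) / (1/3))
           = Σ P(x) log₂(P(x)) + log₂(3)
           = log₂(3) - H(P)

H(P) = -Σ P(x) log₂(P(x)):
  -P(1)·log₂(P(1)) = -(0.0462)·log₂(0.0462) = 0.20494
  -P(2)·log₂(P(2)) = -(0.0212)·log₂(0.0212) = 0.11787
  -P(3)·log₂(P(3)) = -(0.9326)·log₂(0.9326) = 0.09388
H(P) = 0.20494 + 0.11787 + 0.09388 = 0.41669 bits

log₂(3) = 1.58496 bits

D_KL(P||U) = 1.58496 - 0.41669 = 1.16827 ≈ 1.1683 bits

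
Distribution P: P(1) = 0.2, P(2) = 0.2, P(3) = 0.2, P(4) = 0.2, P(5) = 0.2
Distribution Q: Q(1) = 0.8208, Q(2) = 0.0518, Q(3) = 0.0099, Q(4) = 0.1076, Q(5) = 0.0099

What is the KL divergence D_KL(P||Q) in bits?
1.8958 bits

D_KL(P||Q) = Σ P(x) log₂(P(x)/Q(x))

Computing term by term:
  P(1)·log₂(P(1)/Q(1)) = 0.2·log₂(0.2/0.8208) = -0.40741
  P(2)·log₂(P(2)/Q(2)) = 0.2·log₂(0.2/0.0518) = 0.38980
  P(3)·log₂(P(3)/Q(3)) = 0.2·log₂(0.2/0.0099) = 0.86729
  P(4)·log₂(P(4)/Q(4)) = 0.2·log₂(0.2/0.1076) = 0.17886
  P(5)·log₂(P(5)/Q(5)) = 0.2·log₂(0.2/0.0099) = 0.86729

D_KL(P||Q) = -0.40741 + 0.38980 + 0.86729 + 0.17886 + 0.86729 = 1.89583 ≈ 1.8958 bits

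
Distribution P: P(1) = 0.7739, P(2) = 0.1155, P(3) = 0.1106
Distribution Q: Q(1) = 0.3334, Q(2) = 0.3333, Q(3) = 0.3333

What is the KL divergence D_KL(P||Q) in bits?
0.5876 bits

D_KL(P||Q) = Σ P(x) log₂(P(x)/Q(x))

Computing term by term:
  P(1)·log₂(P(1)/Q(1)) = 0.7739·log₂(0.7739/0.3334) = 0.94021
  P(2)·log₂(P(2)/Q(2)) = 0.1155·log₂(0.1155/0.3333) = -0.17659
  P(3)·log₂(P(3)/Q(3)) = 0.1106·log₂(0.1106/0.3333) = -0.17602

D_KL(P||Q) = 0.94021 - 0.17659 - 0.17602 = 0.58760 ≈ 0.5876 bits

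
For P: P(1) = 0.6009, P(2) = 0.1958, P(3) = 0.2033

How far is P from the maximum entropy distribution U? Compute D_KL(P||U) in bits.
0.2155 bits

U(i) = 1/3 for all i

D_KL(P||U) = Σ P(x) log₂(P(x) / (1/3))
           = Σ P(x) log₂(P(x)) + log₂(3)
           = log₂(3) - H(P)

H(P) = -Σ P(x) log₂(P(x)):
  -P(1)·log₂(P(1)) = -(0.6009)·log₂(0.6009) = 0.44154
  -P(2)·log₂(P(2)) = -(0.1958)·log₂(0.1958) = 0.46063
  -P(3)·log₂(P(3)) = -(0.2033)·log₂(0.2033) = 0.46725
H(P) = 0.44154 + 0.46063 + 0.46725 = 1.36942 bits

log₂(3) = 1.58496 bits

D_KL(P||U) = 1.58496 - 1.36942 = 0.21554 ≈ 0.2155 bits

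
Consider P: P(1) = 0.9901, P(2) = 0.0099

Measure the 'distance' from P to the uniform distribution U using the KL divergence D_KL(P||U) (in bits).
0.9199 bits

U(i) = 1/2 for all i

D_KL(P||U) = Σ P(x) log₂(P(x) / (1/2))
           = Σ P(x) log₂(P(x)) + log₂(2)
           = log₂(2) - H(P)

H(P) = -Σ P(x) log₂(P(x)):
  -P(1)·log₂(P(1)) = -(0.9901)·log₂(0.9901) = 0.01421
  -P(2)·log₂(P(2)) = -(0.0099)·log₂(0.0099) = 0.06592
H(P) = 0.01421 + 0.06592 = 0.08013 bits

log₂(2) = 1.00000 bits

D_KL(P||U) = 1.00000 - 0.08013 = 0.91987 ≈ 0.9199 bits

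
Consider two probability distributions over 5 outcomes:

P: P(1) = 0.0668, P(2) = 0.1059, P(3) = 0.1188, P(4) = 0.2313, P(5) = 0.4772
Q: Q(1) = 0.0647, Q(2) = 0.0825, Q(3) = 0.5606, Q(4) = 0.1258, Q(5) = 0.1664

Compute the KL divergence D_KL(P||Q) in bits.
0.7038 bits

D_KL(P||Q) = Σ P(x) log₂(P(x)/Q(x))

Computing term by term:
  P(1)·log₂(P(1)/Q(1)) = 0.0668·log₂(0.0668/0.0647) = 0.00308
  P(2)·log₂(P(2)/Q(2)) = 0.1059·log₂(0.1059/0.0825) = 0.03815
  P(3)·log₂(P(3)/Q(3)) = 0.1188·log₂(0.1188/0.5606) = -0.26593
  P(4)·log₂(P(4)/Q(4)) = 0.2313·log₂(0.2313/0.1258) = 0.20323
  P(5)·log₂(P(5)/Q(5)) = 0.4772·log₂(0.4772/0.1664) = 0.72531

D_KL(P||Q) = 0.00308 + 0.03815 - 0.26593 + 0.20323 + 0.72531 = 0.70384 ≈ 0.7038 bits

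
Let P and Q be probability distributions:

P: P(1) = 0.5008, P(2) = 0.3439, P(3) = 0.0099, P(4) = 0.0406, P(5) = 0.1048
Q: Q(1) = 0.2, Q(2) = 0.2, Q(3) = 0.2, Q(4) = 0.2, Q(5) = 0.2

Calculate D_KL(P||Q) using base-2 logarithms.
0.6981 bits

D_KL(P||Q) = Σ P(x) log₂(P(x)/Q(x))

Computing term by term:
  P(1)·log₂(P(1)/Q(1)) = 0.5008·log₂(0.5008/0.2) = 0.66318
  P(2)·log₂(P(2)/Q(2)) = 0.3439·log₂(0.3439/0.2) = 0.26893
  P(3)·log₂(P(3)/Q(3)) = 0.0099·log₂(0.0099/0.2) = -0.04293
  P(4)·log₂(P(4)/Q(4)) = 0.0406·log₂(0.0406/0.2) = -0.09340
  P(5)·log₂(P(5)/Q(5)) = 0.1048·log₂(0.1048/0.2) = -0.09771

D_KL(P||Q) = 0.66318 + 0.26893 - 0.04293 - 0.09340 - 0.09771 = 0.69807 ≈ 0.6981 bits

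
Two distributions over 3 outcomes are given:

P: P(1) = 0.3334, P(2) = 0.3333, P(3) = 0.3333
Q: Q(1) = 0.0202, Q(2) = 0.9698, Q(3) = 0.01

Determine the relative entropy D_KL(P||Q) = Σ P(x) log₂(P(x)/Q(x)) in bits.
2.5211 bits

D_KL(P||Q) = Σ P(x) log₂(P(x)/Q(x))

Computing term by term:
  P(1)·log₂(P(1)/Q(1)) = 0.3334·log₂(0.3334/0.0202) = 1.34855
  P(2)·log₂(P(2)/Q(2)) = 0.3333·log₂(0.3333/0.9698) = -0.51357
  P(3)·log₂(P(3)/Q(3)) = 0.3333·log₂(0.3333/0.01) = 1.68608

D_KL(P||Q) = 1.34855 - 0.51357 + 1.68608 = 2.52106 ≈ 2.5211 bits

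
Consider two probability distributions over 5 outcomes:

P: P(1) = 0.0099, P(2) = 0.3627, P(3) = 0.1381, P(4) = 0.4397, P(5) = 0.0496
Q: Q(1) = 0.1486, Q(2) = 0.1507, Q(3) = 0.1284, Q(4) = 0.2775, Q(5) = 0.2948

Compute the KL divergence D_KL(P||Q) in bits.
0.5998 bits

D_KL(P||Q) = Σ P(x) log₂(P(x)/Q(x))

Computing term by term:
  P(1)·log₂(P(1)/Q(1)) = 0.0099·log₂(0.0099/0.1486) = -0.03869
  P(2)·log₂(P(2)/Q(2)) = 0.3627·log₂(0.3627/0.1507) = 0.45958
  P(3)·log₂(P(3)/Q(3)) = 0.1381·log₂(0.1381/0.1284) = 0.01451
  P(4)·log₂(P(4)/Q(4)) = 0.4397·log₂(0.4397/0.2775) = 0.29197
  P(5)·log₂(P(5)/Q(5)) = 0.0496·log₂(0.0496/0.2948) = -0.12754

D_KL(P||Q) = -0.03869 + 0.45958 + 0.01451 + 0.29197 - 0.12754 = 0.59983 ≈ 0.5998 bits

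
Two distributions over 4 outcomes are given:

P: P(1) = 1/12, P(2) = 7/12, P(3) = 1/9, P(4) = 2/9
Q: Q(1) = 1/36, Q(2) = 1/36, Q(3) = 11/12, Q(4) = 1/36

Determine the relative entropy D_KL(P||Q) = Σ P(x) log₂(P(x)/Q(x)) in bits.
3.0227 bits

D_KL(P||Q) = Σ P(x) log₂(P(x)/Q(x))

Computing term by term:
  P(1)·log₂(P(1)/Q(1)) = (1/12)·log₂((1/12)/(1/36)) = 0.13208
  P(2)·log₂(P(2)/Q(2)) = (7/12)·log₂((7/12)/(1/36)) = 2.56219
  P(3)·log₂(P(3)/Q(3)) = (1/9)·log₂((1/9)/(11/12)) = -0.33827
  P(4)·log₂(P(4)/Q(4)) = (2/9)·log₂((2/9)/(1/36)) = 0.66667

D_KL(P||Q) = 0.13208 + 2.56219 - 0.33827 + 0.66667 = 3.02267 ≈ 3.0227 bits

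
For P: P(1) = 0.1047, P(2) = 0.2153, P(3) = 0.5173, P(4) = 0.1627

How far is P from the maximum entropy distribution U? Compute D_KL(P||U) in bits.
0.2640 bits

U(i) = 1/4 for all i

D_KL(P||U) = Σ P(x) log₂(P(x) / (1/4))
           = Σ P(x) log₂(P(x)) + log₂(4)
           = log₂(4) - H(P)

H(P) = -Σ P(x) log₂(P(x)):
  -P(1)·log₂(P(1)) = -(0.1047)·log₂(0.1047) = 0.34087
  -P(2)·log₂(P(2)) = -(0.2153)·log₂(0.2153) = 0.47701
  -P(3)·log₂(P(3)) = -(0.5173)·log₂(0.5173) = 0.49191
  -P(4)·log₂(P(4)) = -(0.1627)·log₂(0.1627) = 0.42623
H(P) = 0.34087 + 0.47701 + 0.49191 + 0.42623 = 1.73602 bits

log₂(4) = 2.00000 bits

D_KL(P||U) = 2.00000 - 1.73602 = 0.26398 ≈ 0.2640 bits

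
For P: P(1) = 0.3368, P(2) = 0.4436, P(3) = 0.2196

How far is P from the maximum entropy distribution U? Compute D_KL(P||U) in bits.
0.0557 bits

U(i) = 1/3 for all i

D_KL(P||U) = Σ P(x) log₂(P(x) / (1/3))
           = Σ P(x) log₂(P(x)) + log₂(3)
           = log₂(3) - H(P)

H(P) = -Σ P(x) log₂(P(x)):
  -P(1)·log₂(P(1)) = -(0.3368)·log₂(0.3368) = 0.52879
  -P(2)·log₂(P(2)) = -(0.4436)·log₂(0.4436) = 0.52020
  -P(3)·log₂(P(3)) = -(0.2196)·log₂(0.2196) = 0.48028
H(P) = 0.52879 + 0.52020 + 0.48028 = 1.52927 bits

log₂(3) = 1.58496 bits

D_KL(P||U) = 1.58496 - 1.52927 = 0.05569 ≈ 0.0557 bits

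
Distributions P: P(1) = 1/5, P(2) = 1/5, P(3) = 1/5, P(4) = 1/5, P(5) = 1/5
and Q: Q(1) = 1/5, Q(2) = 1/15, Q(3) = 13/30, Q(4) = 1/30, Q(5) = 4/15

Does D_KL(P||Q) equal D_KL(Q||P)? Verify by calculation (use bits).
D_KL(P||Q) = 0.5279 bits, D_KL(Q||P) = 0.4022 bits. No — D_KL(P||Q) ≠ D_KL(Q||P) for this pair.

D_KL(P||Q) = Σ P(x) log₂(P(x)/Q(x))

Computing term by term:
  P(1)·log₂(P(1)/Q(1)) = (1/5)·log₂((1/5)/(1/5)) = 0.00000
  P(2)·log₂(P(2)/Q(2)) = (1/5)·log₂((1/5)/(1/15)) = 0.31699
  P(3)·log₂(P(3)/Q(3)) = (1/5)·log₂((1/5)/(13/30)) = -0.22310
  P(4)·log₂(P(4)/Q(4)) = (1/5)·log₂((1/5)/(1/30)) = 0.51699
  P(5)·log₂(P(5)/Q(5)) = (1/5)·log₂((1/5)/(4/15)) = -0.08301

D_KL(P||Q) = 0.00000 + 0.31699 - 0.22310 + 0.51699 - 0.08301 = 0.52787 ≈ 0.5279 bits

D_KL(Q||P) = Σ Q(x) log₂(Q(x)/P(x))

Computing term by term:
  Q(1)·log₂(Q(1)/P(1)) = (1/5)·log₂((1/5)/(1/5)) = 0.00000
  Q(2)·log₂(Q(2)/P(2)) = (1/15)·log₂((1/15)/(1/5)) = -0.10566
  Q(3)·log₂(Q(3)/P(3)) = (13/30)·log₂((13/30)/(1/5)) = 0.48337
  Q(4)·log₂(Q(4)/P(4)) = (1/30)·log₂((1/30)/(1/5)) = -0.08617
  Q(5)·log₂(Q(5)/P(5)) = (4/15)·log₂((4/15)/(1/5)) = 0.11068

D_KL(Q||P) = 0.00000 - 0.10566 + 0.48337 - 0.08617 + 0.11068 = 0.40222 ≈ 0.4022 bits

These are NOT equal (difference: 0.1257 bits). KL divergence is asymmetric: D_KL(P||Q) ≠ D_KL(Q||P) in general.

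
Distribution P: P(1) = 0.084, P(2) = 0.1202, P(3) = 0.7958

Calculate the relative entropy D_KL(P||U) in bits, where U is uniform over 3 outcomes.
0.6552 bits

U(i) = 1/3 for all i

D_KL(P||U) = Σ P(x) log₂(P(x) / (1/3))
           = Σ P(x) log₂(P(x)) + log₂(3)
           = log₂(3) - H(P)

H(P) = -Σ P(x) log₂(P(x)):
  -P(1)·log₂(P(1)) = -(0.084)·log₂(0.084) = 0.30017
  -P(2)·log₂(P(2)) = -(0.1202)·log₂(0.1202) = 0.36739
  -P(3)·log₂(P(3)) = -(0.7958)·log₂(0.7958) = 0.26223
H(P) = 0.30017 + 0.36739 + 0.26223 = 0.92979 bits

log₂(3) = 1.58496 bits

D_KL(P||U) = 1.58496 - 0.92979 = 0.65517 ≈ 0.6552 bits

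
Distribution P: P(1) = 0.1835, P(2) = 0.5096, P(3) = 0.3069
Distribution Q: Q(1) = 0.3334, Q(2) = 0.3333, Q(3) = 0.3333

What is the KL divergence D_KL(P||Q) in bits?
0.1175 bits

D_KL(P||Q) = Σ P(x) log₂(P(x)/Q(x))

Computing term by term:
  P(1)·log₂(P(1)/Q(1)) = 0.1835·log₂(0.1835/0.3334) = -0.15808
  P(2)·log₂(P(2)/Q(2)) = 0.5096·log₂(0.5096/0.3333) = 0.31215
  P(3)·log₂(P(3)/Q(3)) = 0.3069·log₂(0.3069/0.3333) = -0.03654

D_KL(P||Q) = -0.15808 + 0.31215 - 0.03654 = 0.11753 ≈ 0.1175 bits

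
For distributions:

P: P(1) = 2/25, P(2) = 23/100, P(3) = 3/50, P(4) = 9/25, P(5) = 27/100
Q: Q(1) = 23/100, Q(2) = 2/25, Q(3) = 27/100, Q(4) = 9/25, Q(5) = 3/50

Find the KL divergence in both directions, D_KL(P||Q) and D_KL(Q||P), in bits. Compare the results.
D_KL(P||Q) = 0.6842 bits, D_KL(Q||P) = 0.6842 bits. The two directions give exactly the same value for this pair.

D_KL(P||Q) = Σ P(x) log₂(P(x)/Q(x))

Computing term by term:
  P(1)·log₂(P(1)/Q(1)) = (2/25)·log₂((2/25)/(23/100)) = -0.12188
  P(2)·log₂(P(2)/Q(2)) = (23/100)·log₂((23/100)/(2/25)) = 0.35042
  P(3)·log₂(P(3)/Q(3)) = (3/50)·log₂((3/50)/(27/100)) = -0.13020
  P(4)·log₂(P(4)/Q(4)) = (9/25)·log₂((9/25)/(9/25)) = 0.00000
  P(5)·log₂(P(5)/Q(5)) = (27/100)·log₂((27/100)/(3/50)) = 0.58588

D_KL(P||Q) = -0.12188 + 0.35042 - 0.13020 + 0.00000 + 0.58588 = 0.68422 ≈ 0.6842 bits

D_KL(Q||P) = Σ Q(x) log₂(Q(x)/P(x))

Computing term by term:
  Q(1)·log₂(Q(1)/P(1)) = (23/100)·log₂((23/100)/(2/25)) = 0.35042
  Q(2)·log₂(Q(2)/P(2)) = (2/25)·log₂((2/25)/(23/100)) = -0.12188
  Q(3)·log₂(Q(3)/P(3)) = (27/100)·log₂((27/100)/(3/50)) = 0.58588
  Q(4)·log₂(Q(4)/P(4)) = (9/25)·log₂((9/25)/(9/25)) = 0.00000
  Q(5)·log₂(Q(5)/P(5)) = (3/50)·log₂((3/50)/(27/100)) = -0.13020

D_KL(Q||P) = 0.35042 - 0.12188 + 0.58588 + 0.00000 - 0.13020 = 0.68422 ≈ 0.6842 bits

These ARE equal here. Q is P with outcomes relabeled (Q(1) = P(2), Q(2) = P(1), Q(3) = P(5), Q(5) = P(3)) by a relabeling that is its own inverse, so the two sums contain exactly the same terms in a different order. This is a special case — KL divergence is not symmetric in general: D_KL(P||Q) ≠ D_KL(Q||P) for most P, Q.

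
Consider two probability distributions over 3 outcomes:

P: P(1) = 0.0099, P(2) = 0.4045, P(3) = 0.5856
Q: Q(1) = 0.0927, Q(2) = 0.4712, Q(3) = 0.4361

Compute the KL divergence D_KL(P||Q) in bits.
0.1280 bits

D_KL(P||Q) = Σ P(x) log₂(P(x)/Q(x))

Computing term by term:
  P(1)·log₂(P(1)/Q(1)) = 0.0099·log₂(0.0099/0.0927) = -0.03195
  P(2)·log₂(P(2)/Q(2)) = 0.4045·log₂(0.4045/0.4712) = -0.08907
  P(3)·log₂(P(3)/Q(3)) = 0.5856·log₂(0.5856/0.4361) = 0.24903

D_KL(P||Q) = -0.03195 - 0.08907 + 0.24903 = 0.12801 ≈ 0.1280 bits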